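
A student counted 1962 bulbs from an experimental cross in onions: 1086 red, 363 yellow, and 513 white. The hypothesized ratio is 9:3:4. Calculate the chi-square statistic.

1.378

Total ratio parts = 16. Expected numbers out of 1962:
  red: 1962 × 9/16 = 1103.625
  yellow: 1962 × 3/16 = 367.875
  white: 1962 × 4/16 = 490.5
χ² = Σ (O − E)² / E
  red: (1086 − 1103.625)² / 1103.625 = 0.2815
  yellow: (363 − 367.875)² / 367.875 = 0.0646
  white: (513 − 490.5)² / 490.5 = 1.0321
χ² = 0.2815 + 0.0646 + 1.0321 = 1.3782 ≈ 1.378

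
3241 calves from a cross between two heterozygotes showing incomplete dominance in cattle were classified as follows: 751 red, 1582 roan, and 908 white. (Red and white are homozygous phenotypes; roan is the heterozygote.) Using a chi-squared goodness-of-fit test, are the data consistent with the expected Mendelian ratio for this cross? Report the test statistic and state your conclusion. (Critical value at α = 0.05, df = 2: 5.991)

With incomplete dominance, a heterozygote × heterozygote cross gives a 1:2:1 phenotypic ratio.
Under the 1:2:1 hypothesis (Σ ratio = 4, N = 3241):
  red: 3241 × 1/4 = 810.25
  roan: 3241 × 2/4 = 1620.5
  white: 3241 × 1/4 = 810.25
χ² = Σ (O − E)² / E
  red: (751 − 810.25)² / 810.25 = 4.3327
  roan: (1582 − 1620.5)² / 1620.5 = 0.9147
  white: (908 − 810.25)² / 810.25 = 11.7927
χ² = 4.3327 + 0.9147 + 11.7927 = 17.0401 ≈ 17.040
Degrees of freedom = 3 − 1 = 2; critical value at α = 0.05 is 5.991.
Since 17.040 > 5.991, we reject the null hypothesis — the data do not fit the 1:2:1 ratio.

17.040; not consistent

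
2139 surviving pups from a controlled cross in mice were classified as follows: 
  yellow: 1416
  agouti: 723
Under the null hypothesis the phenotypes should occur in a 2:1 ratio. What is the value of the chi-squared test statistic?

Expected counts for N = 2139 under a 2:1 ratio (total parts = 3):
  yellow: 2139 × 2/3 = 1426
  agouti: 2139 × 1/3 = 713
χ² = Σ (O − E)² / E
  yellow: (1416 − 1426)² / 1426 = 0.0701
  agouti: (723 − 713)² / 713 = 0.1403
χ² = 0.0701 + 0.1403 = 0.2104 ≈ 0.210

0.210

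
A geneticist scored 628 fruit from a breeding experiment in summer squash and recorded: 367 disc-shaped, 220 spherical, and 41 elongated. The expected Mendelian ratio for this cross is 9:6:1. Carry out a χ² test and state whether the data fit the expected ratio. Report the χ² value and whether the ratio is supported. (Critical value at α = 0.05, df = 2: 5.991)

Total ratio parts = 16. Expected numbers out of 628:
  disc-shaped: 628 × 9/16 = 353.25
  spherical: 628 × 6/16 = 235.5
  elongated: 628 × 1/16 = 39.25
χ² = Σ (O − E)² / E
  disc-shaped: (367 − 353.25)² / 353.25 = 0.5352
  spherical: (220 − 235.5)² / 235.5 = 1.0202
  elongated: (41 − 39.25)² / 39.25 = 0.0780
χ² = 0.5352 + 1.0202 + 0.0780 = 1.6334 ≈ 1.633
Degrees of freedom = 3 − 1 = 2; critical value at α = 0.05 is 5.991.
Since 1.633 < 5.991, we fail to reject the null hypothesis — the data are consistent with the 9:6:1 ratio.

1.633; consistent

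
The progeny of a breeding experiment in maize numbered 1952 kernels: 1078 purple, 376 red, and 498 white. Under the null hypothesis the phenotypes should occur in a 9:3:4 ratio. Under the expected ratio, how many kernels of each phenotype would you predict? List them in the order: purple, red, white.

Expected counts for N = 1952 under a 9:3:4 ratio (total parts = 16):
  purple: 1952 × 9/16 = 1098
  red: 1952 × 3/16 = 366
  white: 1952 × 4/16 = 488

1098, 366, 488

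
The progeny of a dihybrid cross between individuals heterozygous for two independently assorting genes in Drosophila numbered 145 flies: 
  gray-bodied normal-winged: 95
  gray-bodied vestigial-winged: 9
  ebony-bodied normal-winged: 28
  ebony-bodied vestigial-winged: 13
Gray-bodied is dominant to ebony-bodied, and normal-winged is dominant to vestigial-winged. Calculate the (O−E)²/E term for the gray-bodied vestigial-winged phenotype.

A dihybrid F₂ with independent assortment and complete dominance at both loci gives a 9:3:3:1 phenotypic ratio.
Total ratio parts = 16. Expected numbers out of 145:
  gray-bodied normal-winged: 145 × 9/16 = 81.5625
  gray-bodied vestigial-winged: 145 × 3/16 = 27.1875
  ebony-bodied normal-winged: 145 × 3/16 = 27.1875
  ebony-bodied vestigial-winged: 145 × 1/16 = 9.0625
Contribution of gray-bodied vestigial-winged: (9 − 27.1875)² / 27.1875 = 12.1668

12.167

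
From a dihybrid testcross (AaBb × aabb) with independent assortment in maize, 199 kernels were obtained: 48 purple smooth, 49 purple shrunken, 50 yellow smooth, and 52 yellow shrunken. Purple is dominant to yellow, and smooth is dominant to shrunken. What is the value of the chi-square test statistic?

0.176

A dihybrid testcross with independent assortment gives a 1:1:1:1 ratio.
The 1:1:1:1 ratio has 4 parts, so with N = 199 the expected counts are:
  purple smooth: 199 × 1/4 = 49.75
  purple shrunken: 199 × 1/4 = 49.75
  yellow smooth: 199 × 1/4 = 49.75
  yellow shrunken: 199 × 1/4 = 49.75
χ² = Σ (O − E)² / E
  purple smooth: (48 − 49.75)² / 49.75 = 0.0616
  purple shrunken: (49 − 49.75)² / 49.75 = 0.0113
  yellow smooth: (50 − 49.75)² / 49.75 = 0.0013
  yellow shrunken: (52 − 49.75)² / 49.75 = 0.1018
χ² = 0.0616 + 0.0113 + 0.0013 + 0.1018 = 0.176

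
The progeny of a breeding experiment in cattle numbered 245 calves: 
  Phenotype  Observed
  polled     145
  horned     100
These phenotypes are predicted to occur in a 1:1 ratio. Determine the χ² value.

Expected counts for N = 245 under a 1:1 ratio (total parts = 2):
  polled: 245 × 1/2 = 122.5
  horned: 245 × 1/2 = 122.5
χ² = Σ (O − E)² / E
  polled: (145 − 122.5)² / 122.5 = 4.1327
  horned: (100 − 122.5)² / 122.5 = 4.1327
χ² = 4.1327 + 4.1327 = 8.2654 ≈ 8.265

8.265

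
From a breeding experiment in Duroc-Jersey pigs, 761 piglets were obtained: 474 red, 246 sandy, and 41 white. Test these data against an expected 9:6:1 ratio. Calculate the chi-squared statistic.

Under the 9:6:1 hypothesis (Σ ratio = 16, N = 761):
  red: 761 × 9/16 = 428.0625
  sandy: 761 × 6/16 = 285.375
  white: 761 × 1/16 = 47.5625
χ² = Σ (O − E)² / E
  red: (474 − 428.0625)² / 428.0625 = 4.9298
  sandy: (246 − 285.375)² / 285.375 = 5.4328
  white: (41 − 47.5625)² / 47.5625 = 0.9055
χ² = 4.9298 + 5.4328 + 0.9055 = 11.2681 ≈ 11.268

11.268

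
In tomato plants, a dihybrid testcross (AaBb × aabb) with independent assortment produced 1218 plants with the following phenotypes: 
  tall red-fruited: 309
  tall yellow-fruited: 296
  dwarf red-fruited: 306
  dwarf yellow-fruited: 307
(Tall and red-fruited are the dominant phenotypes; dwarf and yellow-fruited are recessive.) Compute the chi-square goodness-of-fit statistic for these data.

A dihybrid testcross with independent assortment gives a 1:1:1:1 ratio.
Total ratio parts = 4. Expected numbers out of 1218:
  tall red-fruited: 1218 × 1/4 = 304.5
  tall yellow-fruited: 1218 × 1/4 = 304.5
  dwarf red-fruited: 1218 × 1/4 = 304.5
  dwarf yellow-fruited: 1218 × 1/4 = 304.5
χ² = Σ (O − E)² / E
  tall red-fruited: (309 − 304.5)² / 304.5 = 0.0665
  tall yellow-fruited: (296 − 304.5)² / 304.5 = 0.2373
  dwarf red-fruited: (306 − 304.5)² / 304.5 = 0.0074
  dwarf yellow-fruited: (307 − 304.5)² / 304.5 = 0.0205
χ² = 0.0665 + 0.2373 + 0.0074 + 0.0205 = 0.3317 ≈ 0.332

0.332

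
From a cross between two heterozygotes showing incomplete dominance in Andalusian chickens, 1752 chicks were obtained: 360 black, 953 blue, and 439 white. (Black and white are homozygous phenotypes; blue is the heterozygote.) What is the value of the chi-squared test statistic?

With incomplete dominance, a heterozygote × heterozygote cross gives a 1:2:1 phenotypic ratio.
Total ratio parts = 4. Expected numbers out of 1752:
  black: 1752 × 1/4 = 438
  blue: 1752 × 2/4 = 876
  white: 1752 × 1/4 = 438
χ² = Σ (O − E)² / E
  black: (360 − 438)² / 438 = 13.8904
  blue: (953 − 876)² / 876 = 6.7683
  white: (439 − 438)² / 438 = 0.0023
χ² = 13.8904 + 6.7683 + 0.0023 = 20.661

20.661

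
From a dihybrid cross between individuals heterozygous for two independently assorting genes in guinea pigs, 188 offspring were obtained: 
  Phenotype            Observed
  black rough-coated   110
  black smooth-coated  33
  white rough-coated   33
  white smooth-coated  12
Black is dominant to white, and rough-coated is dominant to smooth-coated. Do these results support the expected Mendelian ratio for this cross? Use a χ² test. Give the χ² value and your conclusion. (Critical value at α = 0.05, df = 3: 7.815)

0.463; consistent

A dihybrid F₂ with independent assortment and complete dominance at both loci gives a 9:3:3:1 phenotypic ratio.
Under the 9:3:3:1 hypothesis (Σ ratio = 16, N = 188):
  black rough-coated: 188 × 9/16 = 105.75
  black smooth-coated: 188 × 3/16 = 35.25
  white rough-coated: 188 × 3/16 = 35.25
  white smooth-coated: 188 × 1/16 = 11.75
χ² = Σ (O − E)² / E
  black rough-coated: (110 − 105.75)² / 105.75 = 0.1708
  black smooth-coated: (33 − 35.25)² / 35.25 = 0.1436
  white rough-coated: (33 − 35.25)² / 35.25 = 0.1436
  white smooth-coated: (12 − 11.75)² / 11.75 = 0.0053
χ² = 0.1708 + 0.1436 + 0.1436 + 0.0053 = 0.4633 ≈ 0.463
Degrees of freedom = 4 − 1 = 3; critical value at α = 0.05 is 7.815.
Since 0.463 < 7.815, we fail to reject the null hypothesis — the data are consistent with the 9:3:3:1 ratio.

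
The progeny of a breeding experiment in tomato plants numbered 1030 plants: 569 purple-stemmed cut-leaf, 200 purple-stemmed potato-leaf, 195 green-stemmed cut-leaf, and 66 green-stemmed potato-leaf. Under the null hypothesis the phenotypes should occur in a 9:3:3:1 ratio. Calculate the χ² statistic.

0.490

The 9:3:3:1 ratio has 16 parts, so with N = 1030 the expected counts are:
  purple-stemmed cut-leaf: 1030 × 9/16 = 579.375
  purple-stemmed potato-leaf: 1030 × 3/16 = 193.125
  green-stemmed cut-leaf: 1030 × 3/16 = 193.125
  green-stemmed potato-leaf: 1030 × 1/16 = 64.375
χ² = Σ (O − E)² / E
  purple-stemmed cut-leaf: (569 − 579.375)² / 579.375 = 0.1858
  purple-stemmed potato-leaf: (200 − 193.125)² / 193.125 = 0.2447
  green-stemmed cut-leaf: (195 − 193.125)² / 193.125 = 0.0182
  green-stemmed potato-leaf: (66 − 64.375)² / 64.375 = 0.0410
χ² = 0.1858 + 0.2447 + 0.0182 + 0.0410 = 0.4897 ≈ 0.490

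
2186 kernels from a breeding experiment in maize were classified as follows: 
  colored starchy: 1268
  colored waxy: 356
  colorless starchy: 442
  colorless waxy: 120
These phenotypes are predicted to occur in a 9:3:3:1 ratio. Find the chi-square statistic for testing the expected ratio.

Under the 9:3:3:1 hypothesis (Σ ratio = 16, N = 2186):
  colored starchy: 2186 × 9/16 = 1229.625
  colored waxy: 2186 × 3/16 = 409.875
  colorless starchy: 2186 × 3/16 = 409.875
  colorless waxy: 2186 × 1/16 = 136.625
χ² = Σ (O − E)² / E
  colored starchy: (1268 − 1229.625)² / 1229.625 = 1.1976
  colored waxy: (356 − 409.875)² / 409.875 = 7.0815
  colorless starchy: (442 − 409.875)² / 409.875 = 2.5179
  colorless waxy: (120 − 136.625)² / 136.625 = 2.0230
χ² = 1.1976 + 7.0815 + 2.5179 + 2.0230 = 12.820

12.820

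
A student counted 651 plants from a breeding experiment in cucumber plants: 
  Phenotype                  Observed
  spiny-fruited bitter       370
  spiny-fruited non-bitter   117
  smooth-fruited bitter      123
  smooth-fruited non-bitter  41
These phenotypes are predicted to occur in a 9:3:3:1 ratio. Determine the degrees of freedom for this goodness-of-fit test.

A goodness-of-fit test with 4 phenotype classes has df = 4 − 1 = 3.

3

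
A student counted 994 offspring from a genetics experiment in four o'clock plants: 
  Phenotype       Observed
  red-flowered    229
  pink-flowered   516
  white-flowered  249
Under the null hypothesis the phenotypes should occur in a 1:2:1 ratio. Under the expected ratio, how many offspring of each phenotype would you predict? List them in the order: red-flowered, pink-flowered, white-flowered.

Under the 1:2:1 hypothesis (Σ ratio = 4, N = 994):
  red-flowered: 994 × 1/4 = 248.5
  pink-flowered: 994 × 2/4 = 497
  white-flowered: 994 × 1/4 = 248.5

248.5, 497, 248.5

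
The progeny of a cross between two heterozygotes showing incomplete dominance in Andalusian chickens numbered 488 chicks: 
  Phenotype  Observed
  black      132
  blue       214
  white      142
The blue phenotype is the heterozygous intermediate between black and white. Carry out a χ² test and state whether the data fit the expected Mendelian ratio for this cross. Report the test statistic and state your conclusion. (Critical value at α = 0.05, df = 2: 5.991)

With incomplete dominance, a heterozygote × heterozygote cross gives a 1:2:1 phenotypic ratio.
The 1:2:1 ratio has 4 parts, so with N = 488 the expected counts are:
  black: 488 × 1/4 = 122
  blue: 488 × 2/4 = 244
  white: 488 × 1/4 = 122
χ² = Σ (O − E)² / E
  black: (132 − 122)² / 122 = 0.8197
  blue: (214 − 244)² / 244 = 3.6885
  white: (142 − 122)² / 122 = 3.2787
χ² = 0.8197 + 3.6885 + 3.2787 = 7.7869 ≈ 7.787
Degrees of freedom = 3 − 1 = 2; critical value at α = 0.05 is 5.991.
Since 7.787 > 5.991, we reject the null hypothesis — the data do not fit the 1:2:1 ratio.

7.787; not consistent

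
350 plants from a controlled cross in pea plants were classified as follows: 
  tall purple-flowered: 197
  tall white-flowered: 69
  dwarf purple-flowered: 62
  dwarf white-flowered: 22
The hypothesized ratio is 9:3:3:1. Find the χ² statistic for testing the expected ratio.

0.375

Under the 9:3:3:1 hypothesis (Σ ratio = 16, N = 350):
  tall purple-flowered: 350 × 9/16 = 196.875
  tall white-flowered: 350 × 3/16 = 65.625
  dwarf purple-flowered: 350 × 3/16 = 65.625
  dwarf white-flowered: 350 × 1/16 = 21.875
χ² = Σ (O − E)² / E
  tall purple-flowered: (197 − 196.875)² / 196.875 = 0.0001
  tall white-flowered: (69 − 65.625)² / 65.625 = 0.1736
  dwarf purple-flowered: (62 − 65.625)² / 65.625 = 0.2002
  dwarf white-flowered: (22 − 21.875)² / 21.875 = 0.0007
χ² = 0.0001 + 0.1736 + 0.2002 + 0.0007 = 0.3746 ≈ 0.375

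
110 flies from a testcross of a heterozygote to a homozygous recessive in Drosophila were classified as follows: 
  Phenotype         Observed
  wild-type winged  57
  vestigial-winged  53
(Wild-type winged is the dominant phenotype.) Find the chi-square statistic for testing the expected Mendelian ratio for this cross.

0.145

A testcross of a heterozygote (Aa × aa) gives a 1:1 phenotypic ratio.
Expected counts for N = 110 under a 1:1 ratio (total parts = 2):
  wild-type winged: 110 × 1/2 = 55
  vestigial-winged: 110 × 1/2 = 55
χ² = Σ (O − E)² / E
  wild-type winged: (57 − 55)² / 55 = 0.0727
  vestigial-winged: (53 − 55)² / 55 = 0.0727
χ² = 0.0727 + 0.0727 = 0.1454 ≈ 0.145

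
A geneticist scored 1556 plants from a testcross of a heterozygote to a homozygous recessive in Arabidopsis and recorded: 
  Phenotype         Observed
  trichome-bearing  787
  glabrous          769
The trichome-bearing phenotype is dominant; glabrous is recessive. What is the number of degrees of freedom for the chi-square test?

A testcross of a heterozygote (Aa × aa) gives a 1:1 phenotypic ratio.
A goodness-of-fit test with 2 phenotype classes has df = 2 − 1 = 1.

1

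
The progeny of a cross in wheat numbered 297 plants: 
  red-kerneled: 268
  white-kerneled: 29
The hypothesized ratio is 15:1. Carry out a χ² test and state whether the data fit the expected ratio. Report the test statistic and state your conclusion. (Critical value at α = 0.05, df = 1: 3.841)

Total ratio parts = 16. Expected numbers out of 297:
  red-kerneled: 297 × 15/16 = 278.4375
  white-kerneled: 297 × 1/16 = 18.5625
χ² = Σ (O − E)² / E
  red-kerneled: (268 − 278.4375)² / 278.4375 = 0.3913
  white-kerneled: (29 − 18.5625)² / 18.5625 = 5.8689
χ² = 0.3913 + 5.8689 = 6.2602 ≈ 6.260
Degrees of freedom = 2 − 1 = 1; critical value at α = 0.05 is 3.841.
Since 6.260 > 3.841, we reject the null hypothesis — the data do not fit the 15:1 ratio.

6.260; not consistent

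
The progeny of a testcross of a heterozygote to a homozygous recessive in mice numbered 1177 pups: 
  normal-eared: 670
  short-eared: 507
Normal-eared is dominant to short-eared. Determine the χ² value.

A testcross of a heterozygote (Aa × aa) gives a 1:1 phenotypic ratio.
Total ratio parts = 2. Expected numbers out of 1177:
  normal-eared: 1177 × 1/2 = 588.5
  short-eared: 1177 × 1/2 = 588.5
χ² = Σ (O − E)² / E
  normal-eared: (670 − 588.5)² / 588.5 = 11.2867
  short-eared: (507 − 588.5)² / 588.5 = 11.2867
χ² = 11.2867 + 11.2867 = 22.5734 ≈ 22.573

22.573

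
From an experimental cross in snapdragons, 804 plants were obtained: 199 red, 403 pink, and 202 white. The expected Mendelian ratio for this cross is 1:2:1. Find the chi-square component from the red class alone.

Total ratio parts = 4. Expected numbers out of 804:
  red: 804 × 1/4 = 201
  pink: 804 × 2/4 = 402
  white: 804 × 1/4 = 201
Contribution of red: (199 − 201)² / 201 = 0.0199

0.020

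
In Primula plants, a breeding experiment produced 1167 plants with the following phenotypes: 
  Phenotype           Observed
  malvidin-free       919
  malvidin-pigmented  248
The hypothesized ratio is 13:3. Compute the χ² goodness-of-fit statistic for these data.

4.792

Total ratio parts = 16. Expected numbers out of 1167:
  malvidin-free: 1167 × 13/16 = 948.1875
  malvidin-pigmented: 1167 × 3/16 = 218.8125
χ² = Σ (O − E)² / E
  malvidin-free: (919 − 948.1875)² / 948.1875 = 0.8985
  malvidin-pigmented: (248 − 218.8125)² / 218.8125 = 3.8933
χ² = 0.8985 + 3.8933 = 4.7918 ≈ 4.792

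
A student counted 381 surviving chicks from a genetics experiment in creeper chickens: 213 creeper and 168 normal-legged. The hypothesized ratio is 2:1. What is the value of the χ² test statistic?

19.854

Expected counts for N = 381 under a 2:1 ratio (total parts = 3):
  creeper: 381 × 2/3 = 254
  normal-legged: 381 × 1/3 = 127
χ² = Σ (O − E)² / E
  creeper: (213 − 254)² / 254 = 6.6181
  normal-legged: (168 − 127)² / 127 = 13.2362
χ² = 6.6181 + 13.2362 = 19.8543 ≈ 19.854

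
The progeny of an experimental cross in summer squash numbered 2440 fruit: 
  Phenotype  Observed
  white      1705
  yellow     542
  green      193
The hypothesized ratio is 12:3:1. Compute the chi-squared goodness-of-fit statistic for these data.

34.901

Expected counts for N = 2440 under a 12:3:1 ratio (total parts = 16):
  white: 2440 × 12/16 = 1830
  yellow: 2440 × 3/16 = 457.5
  green: 2440 × 1/16 = 152.5
χ² = Σ (O − E)² / E
  white: (1705 − 1830)² / 1830 = 8.5383
  yellow: (542 − 457.5)² / 457.5 = 15.6071
  green: (193 − 152.5)² / 152.5 = 10.7557
χ² = 8.5383 + 15.6071 + 10.7557 = 34.9011 ≈ 34.901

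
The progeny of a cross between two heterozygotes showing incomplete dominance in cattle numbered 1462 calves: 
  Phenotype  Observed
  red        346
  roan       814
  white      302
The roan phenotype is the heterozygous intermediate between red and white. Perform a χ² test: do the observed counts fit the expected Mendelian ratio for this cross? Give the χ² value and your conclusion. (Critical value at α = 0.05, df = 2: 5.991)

With incomplete dominance, a heterozygote × heterozygote cross gives a 1:2:1 phenotypic ratio.
Under the 1:2:1 hypothesis (Σ ratio = 4, N = 1462):
  red: 1462 × 1/4 = 365.5
  roan: 1462 × 2/4 = 731
  white: 1462 × 1/4 = 365.5
χ² = Σ (O − E)² / E
  red: (346 − 365.5)² / 365.5 = 1.0404
  roan: (814 − 731)² / 731 = 9.4241
  white: (302 − 365.5)² / 365.5 = 11.0321
χ² = 1.0404 + 9.4241 + 11.0321 = 21.4966 ≈ 21.497
Degrees of freedom = 3 − 1 = 2; critical value at α = 0.05 is 5.991.
Since 21.497 > 5.991, we reject the null hypothesis — the data do not fit the 1:2:1 ratio.

21.497; not consistent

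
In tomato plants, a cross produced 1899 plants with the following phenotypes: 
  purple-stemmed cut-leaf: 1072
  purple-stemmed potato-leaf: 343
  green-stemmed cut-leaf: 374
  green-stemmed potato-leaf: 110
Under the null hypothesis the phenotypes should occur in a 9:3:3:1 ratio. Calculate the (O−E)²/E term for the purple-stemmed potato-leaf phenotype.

0.479

Under the 9:3:3:1 hypothesis (Σ ratio = 16, N = 1899):
  purple-stemmed cut-leaf: 1899 × 9/16 = 1068.1875
  purple-stemmed potato-leaf: 1899 × 3/16 = 356.0625
  green-stemmed cut-leaf: 1899 × 3/16 = 356.0625
  green-stemmed potato-leaf: 1899 × 1/16 = 118.6875
Contribution of purple-stemmed potato-leaf: (343 − 356.0625)² / 356.0625 = 0.4792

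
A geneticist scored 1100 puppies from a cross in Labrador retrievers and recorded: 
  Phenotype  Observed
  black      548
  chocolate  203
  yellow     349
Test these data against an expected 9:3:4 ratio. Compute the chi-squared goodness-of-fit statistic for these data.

Under the 9:3:4 hypothesis (Σ ratio = 16, N = 1100):
  black: 1100 × 9/16 = 618.75
  chocolate: 1100 × 3/16 = 206.25
  yellow: 1100 × 4/16 = 275
χ² = Σ (O − E)² / E
  black: (548 − 618.75)² / 618.75 = 8.0898
  chocolate: (203 − 206.25)² / 206.25 = 0.0512
  yellow: (349 − 275)² / 275 = 19.9127
χ² = 8.0898 + 0.0512 + 19.9127 = 28.0537 ≈ 28.054

28.054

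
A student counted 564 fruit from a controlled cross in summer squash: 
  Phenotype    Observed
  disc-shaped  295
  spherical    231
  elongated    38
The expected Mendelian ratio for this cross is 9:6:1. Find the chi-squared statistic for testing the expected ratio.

The 9:6:1 ratio has 16 parts, so with N = 564 the expected counts are:
  disc-shaped: 564 × 9/16 = 317.25
  spherical: 564 × 6/16 = 211.5
  elongated: 564 × 1/16 = 35.25
χ² = Σ (O − E)² / E
  disc-shaped: (295 − 317.25)² / 317.25 = 1.5605
  spherical: (231 − 211.5)² / 211.5 = 1.7979
  elongated: (38 − 35.25)² / 35.25 = 0.2145
χ² = 1.5605 + 1.7979 + 0.2145 = 3.5729 ≈ 3.573

3.573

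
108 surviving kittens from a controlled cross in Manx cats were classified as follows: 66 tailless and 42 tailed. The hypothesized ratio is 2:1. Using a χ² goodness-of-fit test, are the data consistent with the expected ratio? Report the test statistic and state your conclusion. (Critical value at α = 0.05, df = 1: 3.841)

1.500; consistent

Under the 2:1 hypothesis (Σ ratio = 3, N = 108):
  tailless: 108 × 2/3 = 72
  tailed: 108 × 1/3 = 36
χ² = Σ (O − E)² / E
  tailless: (66 − 72)² / 72 = 0.5000
  tailed: (42 − 36)² / 36 = 1.0000
χ² = 0.5000 + 1.0000 = 1.500
Degrees of freedom = 2 − 1 = 1; critical value at α = 0.05 is 3.841.
Since 1.500 < 3.841, we fail to reject the null hypothesis — the data are consistent with the 2:1 ratio.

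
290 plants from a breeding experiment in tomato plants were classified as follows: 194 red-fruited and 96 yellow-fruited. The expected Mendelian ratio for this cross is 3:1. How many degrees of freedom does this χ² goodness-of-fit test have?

A goodness-of-fit test with 2 phenotype classes has df = 2 − 1 = 1.

1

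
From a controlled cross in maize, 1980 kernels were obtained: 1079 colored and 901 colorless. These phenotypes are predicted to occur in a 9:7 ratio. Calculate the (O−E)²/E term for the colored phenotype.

1.084

Expected counts for N = 1980 under a 9:7 ratio (total parts = 16):
  colored: 1980 × 9/16 = 1113.75
  colorless: 1980 × 7/16 = 866.25
Contribution of colored: (1079 − 1113.75)² / 1113.75 = 1.0842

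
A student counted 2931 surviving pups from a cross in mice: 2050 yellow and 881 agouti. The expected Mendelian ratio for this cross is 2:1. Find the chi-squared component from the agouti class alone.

Under the 2:1 hypothesis (Σ ratio = 3, N = 2931):
  yellow: 2931 × 2/3 = 1954
  agouti: 2931 × 1/3 = 977
Contribution of agouti: (881 − 977)² / 977 = 9.4330

9.433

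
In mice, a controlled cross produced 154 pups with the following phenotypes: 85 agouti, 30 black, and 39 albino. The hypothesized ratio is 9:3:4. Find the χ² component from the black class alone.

0.044

Expected counts for N = 154 under a 9:3:4 ratio (total parts = 16):
  agouti: 154 × 9/16 = 86.625
  black: 154 × 3/16 = 28.875
  albino: 154 × 4/16 = 38.5
Contribution of black: (30 − 28.875)² / 28.875 = 0.0438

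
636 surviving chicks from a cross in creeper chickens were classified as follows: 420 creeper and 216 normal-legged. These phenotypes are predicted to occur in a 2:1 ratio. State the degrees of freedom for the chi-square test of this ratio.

A goodness-of-fit test with 2 phenotype classes has df = 2 − 1 = 1.

1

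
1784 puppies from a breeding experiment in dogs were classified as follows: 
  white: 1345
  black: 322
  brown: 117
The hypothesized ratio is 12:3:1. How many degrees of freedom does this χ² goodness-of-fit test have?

A goodness-of-fit test with 3 phenotype classes has df = 3 − 1 = 2.

2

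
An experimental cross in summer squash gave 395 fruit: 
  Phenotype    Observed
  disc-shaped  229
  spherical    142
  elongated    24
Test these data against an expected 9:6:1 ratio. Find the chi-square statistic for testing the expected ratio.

Under the 9:6:1 hypothesis (Σ ratio = 16, N = 395):
  disc-shaped: 395 × 9/16 = 222.1875
  spherical: 395 × 6/16 = 148.125
  elongated: 395 × 1/16 = 24.6875
χ² = Σ (O − E)² / E
  disc-shaped: (229 − 222.1875)² / 222.1875 = 0.2089
  spherical: (142 − 148.125)² / 148.125 = 0.2533
  elongated: (24 − 24.6875)² / 24.6875 = 0.0191
χ² = 0.2089 + 0.2533 + 0.0191 = 0.4813 ≈ 0.481

0.481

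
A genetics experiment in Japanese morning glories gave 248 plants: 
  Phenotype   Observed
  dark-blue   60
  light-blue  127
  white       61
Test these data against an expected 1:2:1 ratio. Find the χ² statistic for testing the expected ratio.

0.153

The 1:2:1 ratio has 4 parts, so with N = 248 the expected counts are:
  dark-blue: 248 × 1/4 = 62
  light-blue: 248 × 2/4 = 124
  white: 248 × 1/4 = 62
χ² = Σ (O − E)² / E
  dark-blue: (60 − 62)² / 62 = 0.0645
  light-blue: (127 − 124)² / 124 = 0.0726
  white: (61 − 62)² / 62 = 0.0161
χ² = 0.0645 + 0.0726 + 0.0161 = 0.1532 ≈ 0.153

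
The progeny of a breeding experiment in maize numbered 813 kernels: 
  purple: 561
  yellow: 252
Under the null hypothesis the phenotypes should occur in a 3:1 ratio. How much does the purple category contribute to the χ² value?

3.898

Total ratio parts = 4. Expected numbers out of 813:
  purple: 813 × 3/4 = 609.75
  yellow: 813 × 1/4 = 203.25
Contribution of purple: (561 − 609.75)² / 609.75 = 3.8976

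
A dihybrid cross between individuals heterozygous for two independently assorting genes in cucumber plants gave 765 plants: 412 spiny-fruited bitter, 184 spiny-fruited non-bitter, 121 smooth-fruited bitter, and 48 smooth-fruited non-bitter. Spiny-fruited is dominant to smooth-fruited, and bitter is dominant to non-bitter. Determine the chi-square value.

15.760

A dihybrid F₂ with independent assortment and complete dominance at both loci gives a 9:3:3:1 phenotypic ratio.
Under the 9:3:3:1 hypothesis (Σ ratio = 16, N = 765):
  spiny-fruited bitter: 765 × 9/16 = 430.3125
  spiny-fruited non-bitter: 765 × 3/16 = 143.4375
  smooth-fruited bitter: 765 × 3/16 = 143.4375
  smooth-fruited non-bitter: 765 × 1/16 = 47.8125
χ² = Σ (O − E)² / E
  spiny-fruited bitter: (412 − 430.3125)² / 430.3125 = 0.7793
  spiny-fruited non-bitter: (184 − 143.4375)² / 143.4375 = 11.4706
  smooth-fruited bitter: (121 − 143.4375)² / 143.4375 = 3.5098
  smooth-fruited non-bitter: (48 − 47.8125)² / 47.8125 = 0.0007
χ² = 0.7793 + 11.4706 + 3.5098 + 0.0007 = 15.7604 ≈ 15.760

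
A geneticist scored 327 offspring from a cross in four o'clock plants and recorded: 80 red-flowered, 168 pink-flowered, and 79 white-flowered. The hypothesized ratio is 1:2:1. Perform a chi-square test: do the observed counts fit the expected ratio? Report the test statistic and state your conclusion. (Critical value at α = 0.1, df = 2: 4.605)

Total ratio parts = 4. Expected numbers out of 327:
  red-flowered: 327 × 1/4 = 81.75
  pink-flowered: 327 × 2/4 = 163.5
  white-flowered: 327 × 1/4 = 81.75
χ² = Σ (O − E)² / E
  red-flowered: (80 − 81.75)² / 81.75 = 0.0375
  pink-flowered: (168 − 163.5)² / 163.5 = 0.1239
  white-flowered: (79 − 81.75)² / 81.75 = 0.0925
χ² = 0.0375 + 0.1239 + 0.0925 = 0.2539 ≈ 0.254
Degrees of freedom = 3 − 1 = 2; critical value at α = 0.1 is 4.605.
Since 0.254 < 4.605, we fail to reject the null hypothesis — the data are consistent with the 1:2:1 ratio.

0.254; consistent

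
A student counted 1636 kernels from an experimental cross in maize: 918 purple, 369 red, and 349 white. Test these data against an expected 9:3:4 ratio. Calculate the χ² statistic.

Expected counts for N = 1636 under a 9:3:4 ratio (total parts = 16):
  purple: 1636 × 9/16 = 920.25
  red: 1636 × 3/16 = 306.75
  white: 1636 × 4/16 = 409
χ² = Σ (O − E)² / E
  purple: (918 − 920.25)² / 920.25 = 0.0055
  red: (369 − 306.75)² / 306.75 = 12.6326
  white: (349 − 409)² / 409 = 8.8020
χ² = 0.0055 + 12.6326 + 8.8020 = 21.4401 ≈ 21.440

21.440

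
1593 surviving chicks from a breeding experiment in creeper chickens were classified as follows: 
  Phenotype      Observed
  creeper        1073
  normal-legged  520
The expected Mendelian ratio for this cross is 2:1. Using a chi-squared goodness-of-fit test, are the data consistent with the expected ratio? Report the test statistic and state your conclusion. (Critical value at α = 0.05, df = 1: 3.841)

Total ratio parts = 3. Expected numbers out of 1593:
  creeper: 1593 × 2/3 = 1062
  normal-legged: 1593 × 1/3 = 531
χ² = Σ (O − E)² / E
  creeper: (1073 − 1062)² / 1062 = 0.1139
  normal-legged: (520 − 531)² / 531 = 0.2279
χ² = 0.1139 + 0.2279 = 0.3418 ≈ 0.342
Degrees of freedom = 2 − 1 = 1; critical value at α = 0.05 is 3.841.
Since 0.342 < 3.841, we fail to reject the null hypothesis — the data are consistent with the 2:1 ratio.

0.342; consistent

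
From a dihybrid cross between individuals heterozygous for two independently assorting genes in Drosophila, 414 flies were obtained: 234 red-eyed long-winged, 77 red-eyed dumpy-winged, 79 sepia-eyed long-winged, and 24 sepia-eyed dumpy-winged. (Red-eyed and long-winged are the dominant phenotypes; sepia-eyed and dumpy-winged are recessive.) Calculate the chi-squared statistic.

A dihybrid F₂ with independent assortment and complete dominance at both loci gives a 9:3:3:1 phenotypic ratio.
The 9:3:3:1 ratio has 16 parts, so with N = 414 the expected counts are:
  red-eyed long-winged: 414 × 9/16 = 232.875
  red-eyed dumpy-winged: 414 × 3/16 = 77.625
  sepia-eyed long-winged: 414 × 3/16 = 77.625
  sepia-eyed dumpy-winged: 414 × 1/16 = 25.875
χ² = Σ (O − E)² / E
  red-eyed long-winged: (234 − 232.875)² / 232.875 = 0.0054
  red-eyed dumpy-winged: (77 − 77.625)² / 77.625 = 0.0050
  sepia-eyed long-winged: (79 − 77.625)² / 77.625 = 0.0244
  sepia-eyed dumpy-winged: (24 − 25.875)² / 25.875 = 0.1359
χ² = 0.0054 + 0.0050 + 0.0244 + 0.1359 = 0.1707 ≈ 0.171

0.171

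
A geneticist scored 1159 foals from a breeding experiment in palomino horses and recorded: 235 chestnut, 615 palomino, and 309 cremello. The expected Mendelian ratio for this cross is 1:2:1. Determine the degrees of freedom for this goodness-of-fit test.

A goodness-of-fit test with 3 phenotype classes has df = 3 − 1 = 2.

2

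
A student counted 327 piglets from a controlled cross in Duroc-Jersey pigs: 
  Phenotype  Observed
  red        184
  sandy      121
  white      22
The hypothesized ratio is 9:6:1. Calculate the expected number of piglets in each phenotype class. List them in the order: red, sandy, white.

183.9375, 122.625, 20.4375

The 9:6:1 ratio has 16 parts, so with N = 327 the expected counts are:
  red: 327 × 9/16 = 183.9375
  sandy: 327 × 6/16 = 122.625
  white: 327 × 1/16 = 20.4375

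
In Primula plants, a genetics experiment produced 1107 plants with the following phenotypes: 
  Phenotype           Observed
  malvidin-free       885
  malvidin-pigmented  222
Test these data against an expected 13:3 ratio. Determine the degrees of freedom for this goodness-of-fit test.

A goodness-of-fit test with 2 phenotype classes has df = 2 − 1 = 1.

1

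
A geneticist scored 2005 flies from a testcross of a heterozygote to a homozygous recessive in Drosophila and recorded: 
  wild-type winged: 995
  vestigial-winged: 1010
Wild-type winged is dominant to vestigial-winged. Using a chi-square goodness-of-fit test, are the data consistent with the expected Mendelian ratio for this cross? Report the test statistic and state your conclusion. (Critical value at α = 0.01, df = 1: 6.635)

A testcross of a heterozygote (Aa × aa) gives a 1:1 phenotypic ratio.
Expected counts for N = 2005 under a 1:1 ratio (total parts = 2):
  wild-type winged: 2005 × 1/2 = 1002.5
  vestigial-winged: 2005 × 1/2 = 1002.5
χ² = Σ (O − E)² / E
  wild-type winged: (995 − 1002.5)² / 1002.5 = 0.0561
  vestigial-winged: (1010 − 1002.5)² / 1002.5 = 0.0561
χ² = 0.0561 + 0.0561 = 0.1122 ≈ 0.112
Degrees of freedom = 2 − 1 = 1; critical value at α = 0.01 is 6.635.
Since 0.112 < 6.635, we fail to reject the null hypothesis — the data are consistent with the 1:1 ratio.

0.112; consistent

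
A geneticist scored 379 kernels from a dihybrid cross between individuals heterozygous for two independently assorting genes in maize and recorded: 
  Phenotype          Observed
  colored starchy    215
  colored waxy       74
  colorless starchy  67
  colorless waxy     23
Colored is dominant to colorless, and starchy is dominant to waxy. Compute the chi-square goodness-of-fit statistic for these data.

0.389

A dihybrid F₂ with independent assortment and complete dominance at both loci gives a 9:3:3:1 phenotypic ratio.
Under the 9:3:3:1 hypothesis (Σ ratio = 16, N = 379):
  colored starchy: 379 × 9/16 = 213.1875
  colored waxy: 379 × 3/16 = 71.0625
  colorless starchy: 379 × 3/16 = 71.0625
  colorless waxy: 379 × 1/16 = 23.6875
χ² = Σ (O − E)² / E
  colored starchy: (215 − 213.1875)² / 213.1875 = 0.0154
  colored waxy: (74 − 71.0625)² / 71.0625 = 0.1214
  colorless starchy: (67 − 71.0625)² / 71.0625 = 0.2322
  colorless waxy: (23 − 23.6875)² / 23.6875 = 0.0200
χ² = 0.0154 + 0.1214 + 0.2322 + 0.0200 = 0.389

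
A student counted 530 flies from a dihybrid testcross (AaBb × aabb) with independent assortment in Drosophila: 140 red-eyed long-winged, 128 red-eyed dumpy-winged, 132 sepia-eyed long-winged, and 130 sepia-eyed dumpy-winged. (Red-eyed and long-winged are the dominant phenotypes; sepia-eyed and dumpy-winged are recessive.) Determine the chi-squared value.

0.626

A dihybrid testcross with independent assortment gives a 1:1:1:1 ratio.
Under the 1:1:1:1 hypothesis (Σ ratio = 4, N = 530):
  red-eyed long-winged: 530 × 1/4 = 132.5
  red-eyed dumpy-winged: 530 × 1/4 = 132.5
  sepia-eyed long-winged: 530 × 1/4 = 132.5
  sepia-eyed dumpy-winged: 530 × 1/4 = 132.5
χ² = Σ (O − E)² / E
  red-eyed long-winged: (140 − 132.5)² / 132.5 = 0.4245
  red-eyed dumpy-winged: (128 − 132.5)² / 132.5 = 0.1528
  sepia-eyed long-winged: (132 − 132.5)² / 132.5 = 0.0019
  sepia-eyed dumpy-winged: (130 − 132.5)² / 132.5 = 0.0472
χ² = 0.4245 + 0.1528 + 0.0019 + 0.0472 = 0.6264 ≈ 0.626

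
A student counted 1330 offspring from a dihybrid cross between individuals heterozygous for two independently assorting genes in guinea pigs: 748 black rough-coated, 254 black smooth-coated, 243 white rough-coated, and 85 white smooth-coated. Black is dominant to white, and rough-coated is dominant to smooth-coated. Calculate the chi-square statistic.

A dihybrid F₂ with independent assortment and complete dominance at both loci gives a 9:3:3:1 phenotypic ratio.
Under the 9:3:3:1 hypothesis (Σ ratio = 16, N = 1330):
  black rough-coated: 1330 × 9/16 = 748.125
  black smooth-coated: 1330 × 3/16 = 249.375
  white rough-coated: 1330 × 3/16 = 249.375
  white smooth-coated: 1330 × 1/16 = 83.125
χ² = Σ (O − E)² / E
  black rough-coated: (748 − 748.125)² / 748.125 = 0.0000
  black smooth-coated: (254 − 249.375)² / 249.375 = 0.0858
  white rough-coated: (243 − 249.375)² / 249.375 = 0.1630
  white smooth-coated: (85 − 83.125)² / 83.125 = 0.0423
χ² = 0.0000 + 0.0858 + 0.1630 + 0.0423 = 0.2911 ≈ 0.291

0.291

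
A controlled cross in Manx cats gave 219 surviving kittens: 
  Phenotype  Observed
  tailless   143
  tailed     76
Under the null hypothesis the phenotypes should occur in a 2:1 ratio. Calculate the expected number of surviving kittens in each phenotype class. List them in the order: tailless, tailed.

Total ratio parts = 3. Expected numbers out of 219:
  tailless: 219 × 2/3 = 146
  tailed: 219 × 1/3 = 73

146, 73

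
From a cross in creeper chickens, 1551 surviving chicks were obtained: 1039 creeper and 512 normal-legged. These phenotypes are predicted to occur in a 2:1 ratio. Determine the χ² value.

0.073

Under the 2:1 hypothesis (Σ ratio = 3, N = 1551):
  creeper: 1551 × 2/3 = 1034
  normal-legged: 1551 × 1/3 = 517
χ² = Σ (O − E)² / E
  creeper: (1039 − 1034)² / 1034 = 0.0242
  normal-legged: (512 − 517)² / 517 = 0.0484
χ² = 0.0242 + 0.0484 = 0.0726 ≈ 0.073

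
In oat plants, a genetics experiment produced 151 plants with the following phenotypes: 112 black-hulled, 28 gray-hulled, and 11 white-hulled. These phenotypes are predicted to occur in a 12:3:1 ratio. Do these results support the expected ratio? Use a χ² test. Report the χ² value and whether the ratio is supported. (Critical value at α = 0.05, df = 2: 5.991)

Total ratio parts = 16. Expected numbers out of 151:
  black-hulled: 151 × 12/16 = 113.25
  gray-hulled: 151 × 3/16 = 28.3125
  white-hulled: 151 × 1/16 = 9.4375
χ² = Σ (O − E)² / E
  black-hulled: (112 − 113.25)² / 113.25 = 0.0138
  gray-hulled: (28 − 28.3125)² / 28.3125 = 0.0034
  white-hulled: (11 − 9.4375)² / 9.4375 = 0.2587
χ² = 0.0138 + 0.0034 + 0.2587 = 0.2759 ≈ 0.276
Degrees of freedom = 3 − 1 = 2; critical value at α = 0.05 is 5.991.
Since 0.276 < 5.991, we fail to reject the null hypothesis — the data are consistent with the 12:3:1 ratio.

0.276; consistent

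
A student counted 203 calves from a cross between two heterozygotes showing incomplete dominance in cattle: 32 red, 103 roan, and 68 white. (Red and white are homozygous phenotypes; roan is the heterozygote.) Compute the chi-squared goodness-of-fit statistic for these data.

With incomplete dominance, a heterozygote × heterozygote cross gives a 1:2:1 phenotypic ratio.
The 1:2:1 ratio has 4 parts, so with N = 203 the expected counts are:
  red: 203 × 1/4 = 50.75
  roan: 203 × 2/4 = 101.5
  white: 203 × 1/4 = 50.75
χ² = Σ (O − E)² / E
  red: (32 − 50.75)² / 50.75 = 6.9273
  roan: (103 − 101.5)² / 101.5 = 0.0222
  white: (68 − 50.75)² / 50.75 = 5.8633
χ² = 6.9273 + 0.0222 + 5.8633 = 12.8128 ≈ 12.813

12.813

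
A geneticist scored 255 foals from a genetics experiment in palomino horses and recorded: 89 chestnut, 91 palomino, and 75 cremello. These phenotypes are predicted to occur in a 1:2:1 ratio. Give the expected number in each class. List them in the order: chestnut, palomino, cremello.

Under the 1:2:1 hypothesis (Σ ratio = 4, N = 255):
  chestnut: 255 × 1/4 = 63.75
  palomino: 255 × 2/4 = 127.5
  cremello: 255 × 1/4 = 63.75

63.75, 127.5, 63.75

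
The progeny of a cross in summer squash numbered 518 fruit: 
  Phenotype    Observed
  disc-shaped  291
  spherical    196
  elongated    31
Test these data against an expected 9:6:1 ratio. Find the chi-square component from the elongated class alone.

0.058

Under the 9:6:1 hypothesis (Σ ratio = 16, N = 518):
  disc-shaped: 518 × 9/16 = 291.375
  spherical: 518 × 6/16 = 194.25
  elongated: 518 × 1/16 = 32.375
Contribution of elongated: (31 − 32.375)² / 32.375 = 0.0584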